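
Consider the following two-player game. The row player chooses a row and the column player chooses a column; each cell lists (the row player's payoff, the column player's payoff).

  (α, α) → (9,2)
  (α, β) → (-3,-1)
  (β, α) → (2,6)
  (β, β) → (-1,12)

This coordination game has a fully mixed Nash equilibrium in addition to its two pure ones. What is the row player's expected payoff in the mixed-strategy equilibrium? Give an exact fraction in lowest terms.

-1/3

The column player mixes with probability q on α, chosen so the row player is indifferent: 9q + (-3)(1−q) = 2q + (-1)(1−q) gives q = 2/9.
The row player's expected payoff (from either row, since indifferent) is 9·2/9 + (-3)·7/9 = -1/3.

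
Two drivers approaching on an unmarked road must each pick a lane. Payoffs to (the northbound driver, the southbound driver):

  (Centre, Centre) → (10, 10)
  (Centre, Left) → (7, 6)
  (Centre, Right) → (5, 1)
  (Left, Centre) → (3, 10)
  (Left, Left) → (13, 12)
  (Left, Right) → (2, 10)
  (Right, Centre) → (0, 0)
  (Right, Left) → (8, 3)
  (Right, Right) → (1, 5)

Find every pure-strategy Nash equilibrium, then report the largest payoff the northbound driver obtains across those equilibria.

Both Centre is a pure NE (the northbound driver: 10 ≥ 3; the southbound driver: 10 ≥ 6). The northbound driver gets 10.
Both Left is a pure NE (the northbound driver: 13 ≥ 8; the southbound driver: 12 ≥ 10). The northbound driver gets 13.
Every other cell has a profitable deviation for at least one player. Highest of {10, 13} is 13.

13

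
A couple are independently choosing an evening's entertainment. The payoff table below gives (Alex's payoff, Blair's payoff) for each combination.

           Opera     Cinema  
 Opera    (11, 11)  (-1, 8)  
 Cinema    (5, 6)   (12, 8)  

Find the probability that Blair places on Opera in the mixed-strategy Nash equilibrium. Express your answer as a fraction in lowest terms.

13/19

Blair's mix q on Opera must make Alex indifferent between Opera and Cinema.
Alex's payoff from Opera: 11q + (-1)(1−q). From Cinema: 5q + 12(1−q).
Set equal: 6q = 13(1−q) → q = 13/19.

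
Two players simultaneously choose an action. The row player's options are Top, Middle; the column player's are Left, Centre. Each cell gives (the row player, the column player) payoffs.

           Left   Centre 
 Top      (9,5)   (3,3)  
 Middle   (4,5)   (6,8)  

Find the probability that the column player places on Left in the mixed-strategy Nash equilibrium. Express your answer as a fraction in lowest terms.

3/8

The column player's mix q on Left must make the row player indifferent between Top and Middle.
The row player's payoff from Top: 9q + 3(1−q). From Middle: 4q + 6(1−q).
Set equal: 5q = 3(1−q) → q = 3/8.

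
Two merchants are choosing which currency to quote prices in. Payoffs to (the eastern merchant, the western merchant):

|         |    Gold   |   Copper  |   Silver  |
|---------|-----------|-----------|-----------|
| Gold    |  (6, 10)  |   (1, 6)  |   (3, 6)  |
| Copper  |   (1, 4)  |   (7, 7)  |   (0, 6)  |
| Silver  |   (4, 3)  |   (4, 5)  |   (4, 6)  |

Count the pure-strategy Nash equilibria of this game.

3

Both Gold: the eastern merchant gets 6 (best alternative 4); the western merchant gets 10 (best alternative 6). Neither deviates — NE.
Both Copper: the eastern merchant gets 7 (best alternative 4); the western merchant gets 7 (best alternative 6). Neither deviates — NE.
Both Silver: the eastern merchant gets 4 (best alternative 3); the western merchant gets 6 (best alternative 5). Neither deviates — NE.
(Silver, Gold) is not a NE: the eastern merchant would switch to Gold (6 > 4).
No other cell survives both best-response checks, so there are 3 pure NE.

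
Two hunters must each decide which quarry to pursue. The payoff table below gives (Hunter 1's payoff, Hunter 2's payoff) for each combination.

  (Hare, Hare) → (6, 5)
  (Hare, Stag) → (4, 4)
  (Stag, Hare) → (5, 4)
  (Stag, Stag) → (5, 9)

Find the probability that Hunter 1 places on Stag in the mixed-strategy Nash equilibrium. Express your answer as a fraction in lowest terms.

1/6

Hunter 1's mix p on Hare must make Hunter 2 indifferent between Hare and Stag.
Hunter 2's payoff from Hare: 5p + 4(1−p). From Stag: 4p + 9(1−p).
Set equal: 1p = 5(1−p) → p = 5/6.
Probability on Stag is 1 − 5/6 = 1/6.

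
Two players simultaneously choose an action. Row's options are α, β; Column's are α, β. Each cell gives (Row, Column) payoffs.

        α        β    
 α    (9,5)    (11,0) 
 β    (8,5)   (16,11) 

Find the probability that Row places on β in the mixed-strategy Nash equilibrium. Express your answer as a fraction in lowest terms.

5/11

Row's mix p on α must make Column indifferent between α and β.
Column's payoff from α: 5p + 5(1−p). From β: 0p + 11(1−p).
Set equal: 5p = 6(1−p) → p = 6/11.
Probability on β is 1 − 6/11 = 5/11.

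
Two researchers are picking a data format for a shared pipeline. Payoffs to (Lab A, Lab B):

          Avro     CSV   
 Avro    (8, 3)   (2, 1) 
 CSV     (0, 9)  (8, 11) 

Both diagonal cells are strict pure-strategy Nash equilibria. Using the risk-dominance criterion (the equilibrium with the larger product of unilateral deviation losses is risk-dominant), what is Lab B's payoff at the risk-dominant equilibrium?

At both Avro: Lab A loses 8 − 0 = 8 by deviating; Lab B loses 3 − 1 = 2. Product = 8·2 = 16.
At both CSV: Lab A loses 8 − 2 = 6 by deviating; Lab B loses 11 − 9 = 2. Product = 6·2 = 12.
16 > 12, so both Avro is risk-dominant. Lab B's payoff there is 3.

3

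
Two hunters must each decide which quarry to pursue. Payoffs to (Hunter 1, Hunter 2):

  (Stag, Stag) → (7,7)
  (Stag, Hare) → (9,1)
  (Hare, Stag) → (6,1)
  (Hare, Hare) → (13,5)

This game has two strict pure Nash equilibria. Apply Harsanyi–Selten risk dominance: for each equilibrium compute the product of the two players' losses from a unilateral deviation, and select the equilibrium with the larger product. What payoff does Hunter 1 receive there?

At both Stag: Hunter 1 loses 7 − 6 = 1 by deviating; Hunter 2 loses 7 − 1 = 6. Product = 1·6 = 6.
At both Hare: Hunter 1 loses 13 − 9 = 4 by deviating; Hunter 2 loses 5 − 1 = 4. Product = 4·4 = 16.
16 > 6, so both Hare is risk-dominant. Hunter 1's payoff there is 13.

13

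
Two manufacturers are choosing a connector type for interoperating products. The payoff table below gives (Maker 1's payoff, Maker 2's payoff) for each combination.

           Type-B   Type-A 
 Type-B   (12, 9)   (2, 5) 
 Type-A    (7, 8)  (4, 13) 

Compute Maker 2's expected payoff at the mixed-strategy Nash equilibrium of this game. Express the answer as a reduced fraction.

Maker 1 mixes with probability p on Type-B, chosen so Maker 2 is indifferent: 9p + 8(1−p) = 5p + 13(1−p) gives p = 5/9.
Maker 2's expected payoff is 9·5/9 + 8·4/9 = 77/9.

77/9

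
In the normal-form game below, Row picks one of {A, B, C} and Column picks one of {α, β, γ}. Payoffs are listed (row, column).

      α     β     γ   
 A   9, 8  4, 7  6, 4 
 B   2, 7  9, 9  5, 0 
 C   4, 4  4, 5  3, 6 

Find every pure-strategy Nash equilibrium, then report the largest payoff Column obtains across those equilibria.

(A, α) is a pure NE (Row: 9 ≥ 4; Column: 8 ≥ 7). Column gets 8.
(B, β) is a pure NE (Row: 9 ≥ 4; Column: 9 ≥ 7). Column gets 9.
Every other cell has a profitable deviation for at least one player. Highest of {8, 9} is 9.

9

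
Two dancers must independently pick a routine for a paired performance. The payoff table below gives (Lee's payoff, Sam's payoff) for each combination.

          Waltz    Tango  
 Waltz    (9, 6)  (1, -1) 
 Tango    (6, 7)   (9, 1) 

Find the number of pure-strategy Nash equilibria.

Both Waltz: Lee gets 9 (best alternative 6); Sam gets 6 (best alternative -1). Neither deviates — NE.
Both Tango is not a NE: Sam would switch to Waltz (7 > 1).
No other cell survives both best-response checks, so there is 1 pure NE.

1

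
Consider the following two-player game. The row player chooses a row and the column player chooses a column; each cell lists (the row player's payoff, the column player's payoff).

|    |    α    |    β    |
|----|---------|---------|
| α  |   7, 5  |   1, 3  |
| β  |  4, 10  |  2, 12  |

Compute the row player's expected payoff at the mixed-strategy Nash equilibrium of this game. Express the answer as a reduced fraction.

5/2

The column player mixes with probability q on α, chosen so the row player is indifferent: 7q + 1(1−q) = 4q + 2(1−q) gives q = 1/4.
The row player's expected payoff (from either row, since indifferent) is 7·1/4 + 1·3/4 = 5/2.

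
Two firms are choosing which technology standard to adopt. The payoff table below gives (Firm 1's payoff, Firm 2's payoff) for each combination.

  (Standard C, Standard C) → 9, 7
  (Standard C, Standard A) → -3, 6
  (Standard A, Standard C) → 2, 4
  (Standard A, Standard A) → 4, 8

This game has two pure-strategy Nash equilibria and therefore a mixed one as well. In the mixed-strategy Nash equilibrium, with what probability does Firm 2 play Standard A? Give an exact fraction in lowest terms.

1/2

Firm 2's mix q on Standard C must make Firm 1 indifferent between Standard C and Standard A.
Firm 1's payoff from Standard C: 9q + (-3)(1−q). From Standard A: 2q + 4(1−q).
Set equal: 7q = 7(1−q) → q = 7/14 = 1/2.
Probability on Standard A is 1 − 1/2 = 1/2.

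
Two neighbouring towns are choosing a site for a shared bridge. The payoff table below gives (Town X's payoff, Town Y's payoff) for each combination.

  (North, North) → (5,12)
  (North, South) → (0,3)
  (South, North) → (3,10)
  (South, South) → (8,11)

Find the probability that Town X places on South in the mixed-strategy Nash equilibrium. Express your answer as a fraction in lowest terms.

Town X's mix p on North must make Town Y indifferent between North and South.
Town Y's payoff from North: 12p + 10(1−p). From South: 3p + 11(1−p).
Set equal: 9p = 1(1−p) → p = 1/10.
Probability on South is 1 − 1/10 = 9/10.

9/10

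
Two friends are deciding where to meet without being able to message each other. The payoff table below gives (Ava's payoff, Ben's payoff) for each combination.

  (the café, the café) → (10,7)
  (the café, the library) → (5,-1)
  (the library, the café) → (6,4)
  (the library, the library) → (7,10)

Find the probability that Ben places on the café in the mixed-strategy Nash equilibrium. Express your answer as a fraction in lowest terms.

1/3

Ben's mix q on the café must make Ava indifferent between the café and the library.
Ava's payoff from the café: 10q + 5(1−q). From the library: 6q + 7(1−q).
Set equal: 4q = 2(1−q) → q = 2/6 = 1/3.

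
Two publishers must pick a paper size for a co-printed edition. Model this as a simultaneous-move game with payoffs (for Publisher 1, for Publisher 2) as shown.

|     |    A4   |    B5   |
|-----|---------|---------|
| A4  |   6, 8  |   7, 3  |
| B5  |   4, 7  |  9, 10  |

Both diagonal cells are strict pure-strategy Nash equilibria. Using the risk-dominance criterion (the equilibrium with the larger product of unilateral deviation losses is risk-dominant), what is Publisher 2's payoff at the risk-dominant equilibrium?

8

At both A4: Publisher 1 loses 6 − 4 = 2 by deviating; Publisher 2 loses 8 − 3 = 5. Product = 2·5 = 10.
At both B5: Publisher 1 loses 9 − 7 = 2 by deviating; Publisher 2 loses 10 − 7 = 3. Product = 2·3 = 6.
10 > 6, so both A4 is risk-dominant. Publisher 2's payoff there is 8.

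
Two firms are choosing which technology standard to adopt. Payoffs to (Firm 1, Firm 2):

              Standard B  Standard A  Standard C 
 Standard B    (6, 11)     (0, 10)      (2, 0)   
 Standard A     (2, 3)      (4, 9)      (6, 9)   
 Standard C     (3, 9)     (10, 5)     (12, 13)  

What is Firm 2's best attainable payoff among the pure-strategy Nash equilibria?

Both Standard B is a pure NE (Firm 1: 6 ≥ 3; Firm 2: 11 ≥ 10). Firm 2 gets 11.
Both Standard C is a pure NE (Firm 1: 12 ≥ 6; Firm 2: 13 ≥ 9). Firm 2 gets 13.
Every other cell has a profitable deviation for at least one player. Highest of {11, 13} is 13.

13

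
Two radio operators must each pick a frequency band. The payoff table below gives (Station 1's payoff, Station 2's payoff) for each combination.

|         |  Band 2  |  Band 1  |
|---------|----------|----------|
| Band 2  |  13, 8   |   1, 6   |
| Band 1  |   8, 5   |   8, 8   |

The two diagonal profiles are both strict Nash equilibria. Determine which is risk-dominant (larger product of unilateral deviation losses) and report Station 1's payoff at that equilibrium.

At both Band 2: Station 1 loses 13 − 8 = 5 by deviating; Station 2 loses 8 − 6 = 2. Product = 5·2 = 10.
At both Band 1: Station 1 loses 8 − 1 = 7 by deviating; Station 2 loses 8 − 5 = 3. Product = 7·3 = 21.
21 > 10, so both Band 1 is risk-dominant. Station 1's payoff there is 8.

8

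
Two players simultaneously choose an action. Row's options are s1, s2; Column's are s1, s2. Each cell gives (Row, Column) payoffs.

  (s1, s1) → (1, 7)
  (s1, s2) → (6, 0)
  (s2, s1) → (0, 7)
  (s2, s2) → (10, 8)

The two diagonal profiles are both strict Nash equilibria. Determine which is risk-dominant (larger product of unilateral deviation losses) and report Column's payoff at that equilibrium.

At both s1: Row loses 1 − 0 = 1 by deviating; Column loses 7 − 0 = 7. Product = 1·7 = 7.
At both s2: Row loses 10 − 6 = 4 by deviating; Column loses 8 − 7 = 1. Product = 4·1 = 4.
7 > 4, so both s1 is risk-dominant. Column's payoff there is 7.

7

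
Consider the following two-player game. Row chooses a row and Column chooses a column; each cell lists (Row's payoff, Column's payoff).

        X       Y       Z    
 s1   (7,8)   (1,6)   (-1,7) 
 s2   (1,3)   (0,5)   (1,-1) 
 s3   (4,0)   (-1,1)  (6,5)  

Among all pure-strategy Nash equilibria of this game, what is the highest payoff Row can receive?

7

(s1, X) is a pure NE (Row: 7 ≥ 4; Column: 8 ≥ 7). Row gets 7.
(s3, Z) is a pure NE (Row: 6 ≥ 1; Column: 5 ≥ 1). Row gets 6.
Every other cell has a profitable deviation for at least one player. Highest of {7, 6} is 7.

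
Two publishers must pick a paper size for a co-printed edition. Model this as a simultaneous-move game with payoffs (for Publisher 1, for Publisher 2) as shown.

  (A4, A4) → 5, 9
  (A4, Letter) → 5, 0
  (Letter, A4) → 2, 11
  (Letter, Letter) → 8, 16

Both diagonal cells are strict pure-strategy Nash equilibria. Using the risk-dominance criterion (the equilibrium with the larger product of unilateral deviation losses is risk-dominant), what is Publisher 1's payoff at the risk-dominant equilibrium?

At both A4: Publisher 1 loses 5 − 2 = 3 by deviating; Publisher 2 loses 9 − 0 = 9. Product = 3·9 = 27.
At both Letter: Publisher 1 loses 8 − 5 = 3 by deviating; Publisher 2 loses 16 − 11 = 5. Product = 3·5 = 15.
27 > 15, so both A4 is risk-dominant. Publisher 1's payoff there is 5.

5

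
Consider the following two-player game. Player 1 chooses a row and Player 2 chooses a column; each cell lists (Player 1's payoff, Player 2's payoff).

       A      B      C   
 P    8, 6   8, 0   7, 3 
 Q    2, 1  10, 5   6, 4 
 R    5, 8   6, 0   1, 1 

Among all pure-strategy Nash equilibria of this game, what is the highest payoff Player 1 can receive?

(P, A) is a pure NE (Player 1: 8 ≥ 5; Player 2: 6 ≥ 3). Player 1 gets 8.
(Q, B) is a pure NE (Player 1: 10 ≥ 8; Player 2: 5 ≥ 4). Player 1 gets 10.
Every other cell has a profitable deviation for at least one player. Highest of {8, 10} is 10.

10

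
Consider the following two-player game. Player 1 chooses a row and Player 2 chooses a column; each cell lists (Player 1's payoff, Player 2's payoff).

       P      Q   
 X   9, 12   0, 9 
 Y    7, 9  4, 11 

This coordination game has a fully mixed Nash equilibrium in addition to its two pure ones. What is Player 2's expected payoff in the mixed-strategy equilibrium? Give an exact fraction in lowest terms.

Player 1 mixes with probability p on X, chosen so Player 2 is indifferent: 12p + 9(1−p) = 9p + 11(1−p) gives p = 2/5.
Player 2's expected payoff is 12·2/5 + 9·3/5 = 51/5.

51/5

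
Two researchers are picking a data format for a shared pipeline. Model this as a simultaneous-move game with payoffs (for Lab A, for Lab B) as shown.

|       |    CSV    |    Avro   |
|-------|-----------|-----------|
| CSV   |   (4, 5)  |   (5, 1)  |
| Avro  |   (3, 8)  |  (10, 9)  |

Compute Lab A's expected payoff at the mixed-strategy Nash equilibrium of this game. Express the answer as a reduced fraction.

25/6

Lab B mixes with probability q on CSV, chosen so Lab A is indifferent: 4q + 5(1−q) = 3q + 10(1−q) gives q = 5/6.
Lab A's expected payoff (from either row, since indifferent) is 4·5/6 + 5·1/6 = 25/6.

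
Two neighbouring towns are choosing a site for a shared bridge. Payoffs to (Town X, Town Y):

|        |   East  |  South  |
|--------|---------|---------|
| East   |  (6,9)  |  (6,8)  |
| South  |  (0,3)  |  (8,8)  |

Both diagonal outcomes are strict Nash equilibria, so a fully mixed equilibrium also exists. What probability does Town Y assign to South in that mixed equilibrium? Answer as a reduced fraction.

3/4

Town Y's mix q on East must make Town X indifferent between East and South.
Town X's payoff from East: 6q + 6(1−q). From South: 0q + 8(1−q).
Set equal: 6q = 2(1−q) → q = 2/8 = 1/4.
Probability on South is 1 − 1/4 = 3/4.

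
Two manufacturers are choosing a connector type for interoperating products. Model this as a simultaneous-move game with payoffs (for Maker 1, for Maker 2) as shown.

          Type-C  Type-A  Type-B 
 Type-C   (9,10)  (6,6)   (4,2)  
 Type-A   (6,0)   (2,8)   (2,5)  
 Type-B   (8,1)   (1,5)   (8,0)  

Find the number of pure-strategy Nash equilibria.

Both Type-C: Maker 1 gets 9 (best alternative 8); Maker 2 gets 10 (best alternative 6). Neither deviates — NE.
Both Type-B is not a NE: Maker 2 would switch to Type-A (5 > 0).
No other cell survives both best-response checks, so there is 1 pure NE.

1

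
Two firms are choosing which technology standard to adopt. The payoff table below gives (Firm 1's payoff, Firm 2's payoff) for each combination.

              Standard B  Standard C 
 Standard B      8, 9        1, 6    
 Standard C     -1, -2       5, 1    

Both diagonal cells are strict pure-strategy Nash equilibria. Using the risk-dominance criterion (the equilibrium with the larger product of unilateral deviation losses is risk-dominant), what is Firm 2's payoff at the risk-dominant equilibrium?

At both Standard B: Firm 1 loses 8 − (-1) = 9 by deviating; Firm 2 loses 9 − 6 = 3. Product = 9·3 = 27.
At both Standard C: Firm 1 loses 5 − 1 = 4 by deviating; Firm 2 loses 1 − (-2) = 3. Product = 4·3 = 12.
27 > 12, so both Standard B is risk-dominant. Firm 2's payoff there is 9.

9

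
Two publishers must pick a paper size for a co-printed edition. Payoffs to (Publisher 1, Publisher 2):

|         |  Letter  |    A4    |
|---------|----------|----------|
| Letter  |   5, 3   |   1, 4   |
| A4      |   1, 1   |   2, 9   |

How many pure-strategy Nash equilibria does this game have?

1

Both A4: Publisher 1 gets 2 (best alternative 1); Publisher 2 gets 9 (best alternative 1). Neither deviates — NE.
Both Letter is not a NE: Publisher 2 would switch to A4 (4 > 3).
No other cell survives both best-response checks, so there is 1 pure NE.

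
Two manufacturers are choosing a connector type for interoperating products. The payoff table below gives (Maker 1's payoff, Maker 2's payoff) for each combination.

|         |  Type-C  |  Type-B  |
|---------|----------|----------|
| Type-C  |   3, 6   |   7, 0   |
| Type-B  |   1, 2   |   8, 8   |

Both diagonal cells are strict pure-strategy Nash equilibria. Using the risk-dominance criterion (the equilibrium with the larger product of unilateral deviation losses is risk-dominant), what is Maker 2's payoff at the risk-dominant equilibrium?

6

At both Type-C: Maker 1 loses 3 − 1 = 2 by deviating; Maker 2 loses 6 − 0 = 6. Product = 2·6 = 12.
At both Type-B: Maker 1 loses 8 − 7 = 1 by deviating; Maker 2 loses 8 − 2 = 6. Product = 1·6 = 6.
12 > 6, so both Type-C is risk-dominant. Maker 2's payoff there is 6.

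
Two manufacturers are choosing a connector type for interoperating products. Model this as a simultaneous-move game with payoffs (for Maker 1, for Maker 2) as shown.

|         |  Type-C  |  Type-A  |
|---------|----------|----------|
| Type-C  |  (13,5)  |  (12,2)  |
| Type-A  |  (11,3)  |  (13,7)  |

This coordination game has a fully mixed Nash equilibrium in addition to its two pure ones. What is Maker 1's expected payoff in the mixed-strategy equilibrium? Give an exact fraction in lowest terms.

Maker 2 mixes with probability q on Type-C, chosen so Maker 1 is indifferent: 13q + 12(1−q) = 11q + 13(1−q) gives q = 1/3.
Maker 1's expected payoff (from either row, since indifferent) is 13·1/3 + 12·2/3 = 37/3.

37/3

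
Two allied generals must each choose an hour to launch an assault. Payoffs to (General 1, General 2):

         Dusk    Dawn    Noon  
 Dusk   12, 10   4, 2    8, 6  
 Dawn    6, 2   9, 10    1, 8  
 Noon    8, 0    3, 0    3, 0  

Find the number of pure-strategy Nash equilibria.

2

Both Dusk: General 1 gets 12 (best alternative 8); General 2 gets 10 (best alternative 6). Neither deviates — NE.
Both Dawn: General 1 gets 9 (best alternative 4); General 2 gets 10 (best alternative 8). Neither deviates — NE.
Both Noon is not a NE: General 1 would switch to Dusk (8 > 3).
No other cell survives both best-response checks, so there are 2 pure NE.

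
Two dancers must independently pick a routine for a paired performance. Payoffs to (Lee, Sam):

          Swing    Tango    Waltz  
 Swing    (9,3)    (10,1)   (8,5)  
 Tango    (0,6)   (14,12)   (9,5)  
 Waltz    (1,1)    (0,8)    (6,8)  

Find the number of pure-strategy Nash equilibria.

Both Tango: Lee gets 14 (best alternative 10); Sam gets 12 (best alternative 6). Neither deviates — NE.
Both Swing is not a NE: Sam would switch to Waltz (5 > 3).
No other cell survives both best-response checks, so there is 1 pure NE.

1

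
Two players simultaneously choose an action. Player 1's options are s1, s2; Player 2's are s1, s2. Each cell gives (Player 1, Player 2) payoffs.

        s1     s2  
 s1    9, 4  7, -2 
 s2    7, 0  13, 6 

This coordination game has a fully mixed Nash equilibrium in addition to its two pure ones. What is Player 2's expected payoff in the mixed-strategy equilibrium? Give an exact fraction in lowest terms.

Player 1 mixes with probability p on s1, chosen so Player 2 is indifferent: 4p + 0(1−p) = (-2)p + 6(1−p) gives p = 1/2.
Player 2's expected payoff is 4·1/2 + 0·1/2 = 2.

2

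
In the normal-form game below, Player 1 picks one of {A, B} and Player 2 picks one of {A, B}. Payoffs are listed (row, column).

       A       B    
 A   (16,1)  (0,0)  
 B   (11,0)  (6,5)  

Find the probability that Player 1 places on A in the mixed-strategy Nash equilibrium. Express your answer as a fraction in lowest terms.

5/6

Player 1's mix p on A must make Player 2 indifferent between A and B.
Player 2's payoff from A: 1p + 0(1−p). From B: 0p + 5(1−p).
Set equal: 1p = 5(1−p) → p = 5/6.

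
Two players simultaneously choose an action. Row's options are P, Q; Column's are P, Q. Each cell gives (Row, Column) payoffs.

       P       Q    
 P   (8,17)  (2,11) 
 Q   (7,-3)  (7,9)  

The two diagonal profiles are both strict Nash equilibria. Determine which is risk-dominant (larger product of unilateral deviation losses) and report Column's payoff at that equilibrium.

At both P: Row loses 8 − 7 = 1 by deviating; Column loses 17 − 11 = 6. Product = 1·6 = 6.
At both Q: Row loses 7 − 2 = 5 by deviating; Column loses 9 − (-3) = 12. Product = 5·12 = 60.
60 > 6, so both Q is risk-dominant. Column's payoff there is 9.

9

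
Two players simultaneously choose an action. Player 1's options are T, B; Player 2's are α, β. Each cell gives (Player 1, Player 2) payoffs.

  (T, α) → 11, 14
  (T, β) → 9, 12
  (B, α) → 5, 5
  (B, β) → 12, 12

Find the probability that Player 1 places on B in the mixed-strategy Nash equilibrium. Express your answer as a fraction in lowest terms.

Player 1's mix p on T must make Player 2 indifferent between α and β.
Player 2's payoff from α: 14p + 5(1−p). From β: 12p + 12(1−p).
Set equal: 2p = 7(1−p) → p = 7/9.
Probability on B is 1 − 7/9 = 2/9.

2/9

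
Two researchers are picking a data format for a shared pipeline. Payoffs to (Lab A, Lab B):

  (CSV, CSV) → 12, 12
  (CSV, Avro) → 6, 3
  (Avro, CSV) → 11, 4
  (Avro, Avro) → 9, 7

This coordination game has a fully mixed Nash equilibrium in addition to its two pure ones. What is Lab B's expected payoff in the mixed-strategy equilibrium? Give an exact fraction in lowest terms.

6

Lab A mixes with probability p on CSV, chosen so Lab B is indifferent: 12p + 4(1−p) = 3p + 7(1−p) gives p = 1/4.
Lab B's expected payoff is 12·1/4 + 4·3/4 = 6.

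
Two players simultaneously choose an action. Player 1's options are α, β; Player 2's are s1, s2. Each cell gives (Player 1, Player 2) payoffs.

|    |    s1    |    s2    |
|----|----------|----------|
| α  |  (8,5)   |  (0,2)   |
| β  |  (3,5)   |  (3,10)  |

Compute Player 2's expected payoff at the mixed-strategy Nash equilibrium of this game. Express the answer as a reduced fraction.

Player 1 mixes with probability p on α, chosen so Player 2 is indifferent: 5p + 5(1−p) = 2p + 10(1−p) gives p = 5/8.
Player 2's expected payoff is 5·5/8 + 5·3/8 = 5.

5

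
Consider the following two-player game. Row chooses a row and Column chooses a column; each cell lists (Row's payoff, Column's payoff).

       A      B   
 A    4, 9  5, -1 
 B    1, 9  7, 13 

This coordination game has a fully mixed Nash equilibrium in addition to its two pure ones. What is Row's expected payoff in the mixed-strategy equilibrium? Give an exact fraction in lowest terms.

23/5

Column mixes with probability q on A, chosen so Row is indifferent: 4q + 5(1−q) = 1q + 7(1−q) gives q = 2/5.
Row's expected payoff (from either row, since indifferent) is 4·2/5 + 5·3/5 = 23/5.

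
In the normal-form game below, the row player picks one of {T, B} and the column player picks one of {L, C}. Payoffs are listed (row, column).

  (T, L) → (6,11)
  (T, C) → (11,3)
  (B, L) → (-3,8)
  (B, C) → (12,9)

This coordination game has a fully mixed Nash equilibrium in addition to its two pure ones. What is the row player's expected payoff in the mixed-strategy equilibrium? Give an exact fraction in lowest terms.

The column player mixes with probability q on L, chosen so the row player is indifferent: 6q + 11(1−q) = (-3)q + 12(1−q) gives q = 1/10.
The row player's expected payoff (from either row, since indifferent) is 6·1/10 + 11·9/10 = 21/2.

21/2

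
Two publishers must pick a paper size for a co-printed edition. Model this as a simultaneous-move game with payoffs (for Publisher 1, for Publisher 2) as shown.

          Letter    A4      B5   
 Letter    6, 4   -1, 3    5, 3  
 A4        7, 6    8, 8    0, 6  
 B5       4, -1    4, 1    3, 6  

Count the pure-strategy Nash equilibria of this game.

1

Both A4: Publisher 1 gets 8 (best alternative 4); Publisher 2 gets 8 (best alternative 6). Neither deviates — NE.
Both Letter is not a NE: Publisher 1 would switch to A4 (7 > 6).
No other cell survives both best-response checks, so there is 1 pure NE.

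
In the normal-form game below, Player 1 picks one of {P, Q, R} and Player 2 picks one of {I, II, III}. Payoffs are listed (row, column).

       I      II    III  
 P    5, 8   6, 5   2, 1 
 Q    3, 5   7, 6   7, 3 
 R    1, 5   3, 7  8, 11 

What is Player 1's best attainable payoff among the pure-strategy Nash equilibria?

8

(P, I) is a pure NE (Player 1: 5 ≥ 3; Player 2: 8 ≥ 5). Player 1 gets 5.
(Q, II) is a pure NE (Player 1: 7 ≥ 6; Player 2: 6 ≥ 5). Player 1 gets 7.
(R, III) is a pure NE (Player 1: 8 ≥ 7; Player 2: 11 ≥ 7). Player 1 gets 8.
Every other cell has a profitable deviation for at least one player. Highest of {5, 7, 8} is 8.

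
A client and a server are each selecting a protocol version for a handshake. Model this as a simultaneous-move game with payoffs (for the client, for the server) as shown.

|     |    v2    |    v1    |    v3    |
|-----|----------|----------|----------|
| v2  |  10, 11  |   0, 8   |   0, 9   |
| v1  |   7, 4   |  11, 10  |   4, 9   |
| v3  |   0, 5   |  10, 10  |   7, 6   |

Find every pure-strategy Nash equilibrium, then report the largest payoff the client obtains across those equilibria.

Both v2 is a pure NE (the client: 10 ≥ 7; the server: 11 ≥ 9). The client gets 10.
Both v1 is a pure NE (the client: 11 ≥ 10; the server: 10 ≥ 9). The client gets 11.
Every other cell has a profitable deviation for at least one player. Highest of {10, 11} is 11.

11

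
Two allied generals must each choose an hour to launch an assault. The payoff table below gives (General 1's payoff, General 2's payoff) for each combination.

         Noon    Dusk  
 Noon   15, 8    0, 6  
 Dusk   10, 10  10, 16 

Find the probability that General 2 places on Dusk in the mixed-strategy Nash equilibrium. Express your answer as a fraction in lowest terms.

1/3

General 2's mix q on Noon must make General 1 indifferent between Noon and Dusk.
General 1's payoff from Noon: 15q + 0(1−q). From Dusk: 10q + 10(1−q).
Set equal: 5q = 10(1−q) → q = 10/15 = 2/3.
Probability on Dusk is 1 − 2/3 = 1/3.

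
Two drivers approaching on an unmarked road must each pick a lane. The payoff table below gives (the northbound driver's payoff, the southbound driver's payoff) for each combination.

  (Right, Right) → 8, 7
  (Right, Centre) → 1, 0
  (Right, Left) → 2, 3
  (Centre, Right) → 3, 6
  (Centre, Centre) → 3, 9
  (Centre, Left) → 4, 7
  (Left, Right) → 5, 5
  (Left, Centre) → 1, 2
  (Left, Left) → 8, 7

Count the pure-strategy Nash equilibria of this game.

Both Right: the northbound driver gets 8 (best alternative 5); the southbound driver gets 7 (best alternative 3). Neither deviates — NE.
Both Centre: the northbound driver gets 3 (best alternative 1); the southbound driver gets 9 (best alternative 7). Neither deviates — NE.
Both Left: the northbound driver gets 8 (best alternative 4); the southbound driver gets 7 (best alternative 5). Neither deviates — NE.
(Centre, Right) is not a NE: the northbound driver would switch to Right (8 > 3).
No other cell survives both best-response checks, so there are 3 pure NE.

3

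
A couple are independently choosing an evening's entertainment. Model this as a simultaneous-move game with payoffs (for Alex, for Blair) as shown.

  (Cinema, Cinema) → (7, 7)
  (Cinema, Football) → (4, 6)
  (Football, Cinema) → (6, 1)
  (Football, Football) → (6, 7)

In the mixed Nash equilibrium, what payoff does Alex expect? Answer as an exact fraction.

Blair mixes with probability q on Cinema, chosen so Alex is indifferent: 7q + 4(1−q) = 6q + 6(1−q) gives q = 2/3.
Alex's expected payoff (from either row, since indifferent) is 7·2/3 + 4·1/3 = 6.

6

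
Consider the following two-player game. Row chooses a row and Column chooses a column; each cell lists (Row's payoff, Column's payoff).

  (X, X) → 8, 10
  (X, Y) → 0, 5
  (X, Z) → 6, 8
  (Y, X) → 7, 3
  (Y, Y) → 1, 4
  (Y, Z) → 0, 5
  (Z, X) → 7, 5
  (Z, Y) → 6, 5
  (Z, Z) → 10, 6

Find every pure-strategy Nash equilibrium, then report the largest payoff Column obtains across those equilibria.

Both X is a pure NE (Row: 8 ≥ 7; Column: 10 ≥ 8). Column gets 10.
Both Z is a pure NE (Row: 10 ≥ 6; Column: 6 ≥ 5). Column gets 6.
Every other cell has a profitable deviation for at least one player. Highest of {10, 6} is 10.

10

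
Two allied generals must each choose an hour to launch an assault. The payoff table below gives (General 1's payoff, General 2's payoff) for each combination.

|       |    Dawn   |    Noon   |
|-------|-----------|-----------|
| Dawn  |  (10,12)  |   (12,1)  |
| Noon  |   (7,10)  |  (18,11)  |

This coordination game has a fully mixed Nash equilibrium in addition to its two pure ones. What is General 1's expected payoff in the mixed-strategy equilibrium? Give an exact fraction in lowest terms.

General 2 mixes with probability q on Dawn, chosen so General 1 is indifferent: 10q + 12(1−q) = 7q + 18(1−q) gives q = 2/3.
General 1's expected payoff (from either row, since indifferent) is 10·2/3 + 12·1/3 = 32/3.

32/3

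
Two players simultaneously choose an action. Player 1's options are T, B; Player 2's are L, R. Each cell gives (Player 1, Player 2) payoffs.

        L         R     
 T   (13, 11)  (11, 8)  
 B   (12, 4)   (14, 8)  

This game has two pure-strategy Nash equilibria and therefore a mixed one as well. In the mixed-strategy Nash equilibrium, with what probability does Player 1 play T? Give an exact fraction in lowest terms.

4/7

Player 1's mix p on T must make Player 2 indifferent between L and R.
Player 2's payoff from L: 11p + 4(1−p). From R: 8p + 8(1−p).
Set equal: 3p = 4(1−p) → p = 4/7.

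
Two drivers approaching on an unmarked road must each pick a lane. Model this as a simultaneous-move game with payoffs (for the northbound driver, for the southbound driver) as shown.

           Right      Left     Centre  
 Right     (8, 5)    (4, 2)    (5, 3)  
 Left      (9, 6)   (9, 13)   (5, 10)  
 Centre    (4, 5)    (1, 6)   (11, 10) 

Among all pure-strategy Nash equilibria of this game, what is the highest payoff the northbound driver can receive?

Both Left is a pure NE (the northbound driver: 9 ≥ 4; the southbound driver: 13 ≥ 10). The northbound driver gets 9.
Both Centre is a pure NE (the northbound driver: 11 ≥ 5; the southbound driver: 10 ≥ 6). The northbound driver gets 11.
Every other cell has a profitable deviation for at least one player. Highest of {9, 11} is 11.

11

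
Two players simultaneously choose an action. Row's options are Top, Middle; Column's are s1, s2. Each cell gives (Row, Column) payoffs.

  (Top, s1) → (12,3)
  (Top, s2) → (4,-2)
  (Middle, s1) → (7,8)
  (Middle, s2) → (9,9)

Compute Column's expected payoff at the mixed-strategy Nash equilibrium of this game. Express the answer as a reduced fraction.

43/6

Row mixes with probability p on Top, chosen so Column is indifferent: 3p + 8(1−p) = (-2)p + 9(1−p) gives p = 1/6.
Column's expected payoff is 3·1/6 + 8·5/6 = 43/6.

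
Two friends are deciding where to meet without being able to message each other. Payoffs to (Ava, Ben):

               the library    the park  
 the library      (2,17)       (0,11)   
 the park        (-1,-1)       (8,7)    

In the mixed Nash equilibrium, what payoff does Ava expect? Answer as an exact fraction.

Ben mixes with probability q on the library, chosen so Ava is indifferent: 2q + 0(1−q) = (-1)q + 8(1−q) gives q = 8/11.
Ava's expected payoff (from either row, since indifferent) is 2·8/11 + 0·3/11 = 16/11.

16/11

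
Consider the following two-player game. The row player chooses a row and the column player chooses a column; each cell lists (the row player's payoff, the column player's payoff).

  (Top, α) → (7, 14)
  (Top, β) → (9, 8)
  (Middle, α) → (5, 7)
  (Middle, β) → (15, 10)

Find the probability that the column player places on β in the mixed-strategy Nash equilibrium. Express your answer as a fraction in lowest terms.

The column player's mix q on α must make the row player indifferent between Top and Middle.
The row player's payoff from Top: 7q + 9(1−q). From Middle: 5q + 15(1−q).
Set equal: 2q = 6(1−q) → q = 6/8 = 3/4.
Probability on β is 1 − 3/4 = 1/4.

1/4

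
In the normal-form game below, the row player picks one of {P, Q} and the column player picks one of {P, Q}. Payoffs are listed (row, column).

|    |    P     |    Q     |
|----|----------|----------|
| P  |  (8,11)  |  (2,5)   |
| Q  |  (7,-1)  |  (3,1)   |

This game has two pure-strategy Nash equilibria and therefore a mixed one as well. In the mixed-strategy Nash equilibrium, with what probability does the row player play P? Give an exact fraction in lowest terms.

1/4

The row player's mix p on P must make the column player indifferent between P and Q.
The column player's payoff from P: 11p + (-1)(1−p). From Q: 5p + 1(1−p).
Set equal: 6p = 2(1−p) → p = 2/8 = 1/4.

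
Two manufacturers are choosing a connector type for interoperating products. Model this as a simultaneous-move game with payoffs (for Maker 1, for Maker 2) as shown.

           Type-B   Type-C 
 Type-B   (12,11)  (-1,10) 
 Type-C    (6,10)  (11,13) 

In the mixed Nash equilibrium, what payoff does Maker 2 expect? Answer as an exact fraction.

43/4

Maker 1 mixes with probability p on Type-B, chosen so Maker 2 is indifferent: 11p + 10(1−p) = 10p + 13(1−p) gives p = 3/4.
Maker 2's expected payoff is 11·3/4 + 10·1/4 = 43/4.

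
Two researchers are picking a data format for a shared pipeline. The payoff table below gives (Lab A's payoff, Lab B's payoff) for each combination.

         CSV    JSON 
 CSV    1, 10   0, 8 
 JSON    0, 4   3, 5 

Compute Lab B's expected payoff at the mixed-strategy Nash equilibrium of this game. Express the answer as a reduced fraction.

6

Lab A mixes with probability p on CSV, chosen so Lab B is indifferent: 10p + 4(1−p) = 8p + 5(1−p) gives p = 1/3.
Lab B's expected payoff is 10·1/3 + 4·2/3 = 6.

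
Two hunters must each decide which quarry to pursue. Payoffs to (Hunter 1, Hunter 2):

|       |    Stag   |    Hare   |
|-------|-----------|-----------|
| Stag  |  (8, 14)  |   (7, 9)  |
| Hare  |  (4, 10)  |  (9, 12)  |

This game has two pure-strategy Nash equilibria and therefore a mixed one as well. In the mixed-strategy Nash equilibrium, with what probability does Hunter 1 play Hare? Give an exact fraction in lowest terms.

Hunter 1's mix p on Stag must make Hunter 2 indifferent between Stag and Hare.
Hunter 2's payoff from Stag: 14p + 10(1−p). From Hare: 9p + 12(1−p).
Set equal: 5p = 2(1−p) → p = 2/7.
Probability on Hare is 1 − 2/7 = 5/7.

5/7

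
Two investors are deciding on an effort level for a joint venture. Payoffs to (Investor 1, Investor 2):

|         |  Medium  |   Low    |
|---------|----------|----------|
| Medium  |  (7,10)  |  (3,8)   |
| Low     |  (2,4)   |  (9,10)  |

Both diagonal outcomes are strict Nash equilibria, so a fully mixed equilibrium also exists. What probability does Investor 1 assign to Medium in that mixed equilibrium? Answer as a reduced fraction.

Investor 1's mix p on Medium must make Investor 2 indifferent between Medium and Low.
Investor 2's payoff from Medium: 10p + 4(1−p). From Low: 8p + 10(1−p).
Set equal: 2p = 6(1−p) → p = 6/8 = 3/4.

3/4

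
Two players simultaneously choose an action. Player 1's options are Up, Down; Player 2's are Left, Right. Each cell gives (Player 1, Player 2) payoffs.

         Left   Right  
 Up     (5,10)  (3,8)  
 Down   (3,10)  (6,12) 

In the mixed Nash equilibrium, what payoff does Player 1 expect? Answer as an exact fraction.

21/5

Player 2 mixes with probability q on Left, chosen so Player 1 is indifferent: 5q + 3(1−q) = 3q + 6(1−q) gives q = 3/5.
Player 1's expected payoff (from either row, since indifferent) is 5·3/5 + 3·2/5 = 21/5.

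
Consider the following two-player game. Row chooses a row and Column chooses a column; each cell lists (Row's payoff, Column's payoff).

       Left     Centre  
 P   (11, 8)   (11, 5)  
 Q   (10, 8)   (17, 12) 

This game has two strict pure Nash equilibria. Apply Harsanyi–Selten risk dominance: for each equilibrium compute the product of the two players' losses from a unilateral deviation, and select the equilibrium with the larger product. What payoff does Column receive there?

12

At (P, Left): Row loses 11 − 10 = 1 by deviating; Column loses 8 − 5 = 3. Product = 1·3 = 3.
At (Q, Centre): Row loses 17 − 11 = 6 by deviating; Column loses 12 − 8 = 4. Product = 6·4 = 24.
24 > 3, so (Q, Centre) is risk-dominant. Column's payoff there is 12.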